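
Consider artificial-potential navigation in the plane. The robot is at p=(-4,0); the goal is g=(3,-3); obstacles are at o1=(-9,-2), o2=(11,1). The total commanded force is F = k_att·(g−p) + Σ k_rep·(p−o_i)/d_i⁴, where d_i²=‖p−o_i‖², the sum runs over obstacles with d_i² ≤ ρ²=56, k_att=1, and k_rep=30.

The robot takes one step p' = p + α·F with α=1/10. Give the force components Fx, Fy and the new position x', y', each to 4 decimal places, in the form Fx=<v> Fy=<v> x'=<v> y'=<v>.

F_att = 1·(g−p) = 1·(7,-3) = (7.0000,-3.0000)
o1: d²=29 ≤ ρ²=56; F_rep = 30·(5,2)/29² = (0.1784,0.0713)
o2: d²=226 > ρ²=56 → inactive
F = F_att + ΣF_rep = (7.1784,-2.9287)
p' = p + 1/10·F = (-3.2822,-0.2929)

Fx=7.1784 Fy=-2.9287 x'=-3.2822 y'=-0.2929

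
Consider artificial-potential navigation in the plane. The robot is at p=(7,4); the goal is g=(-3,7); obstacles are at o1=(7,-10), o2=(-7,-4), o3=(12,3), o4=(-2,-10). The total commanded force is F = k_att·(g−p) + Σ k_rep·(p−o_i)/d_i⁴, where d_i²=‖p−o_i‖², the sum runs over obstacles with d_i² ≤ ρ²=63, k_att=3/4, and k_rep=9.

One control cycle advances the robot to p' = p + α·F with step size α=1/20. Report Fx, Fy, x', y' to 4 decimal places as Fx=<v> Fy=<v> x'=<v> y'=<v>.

Fx=-7.5666 Fy=2.2633 x'=6.6217 y'=4.1132

F_att = 3/4·(g−p) = 3/4·(-10,3) = (-7.5000,2.2500)
o1: d²=196 > ρ²=63 → inactive
o2: d²=260 > ρ²=63 → inactive
o3: d²=26 ≤ ρ²=63; F_rep = 9·(-5,1)/26² = (-0.0666,0.0133)
o4: d²=277 > ρ²=63 → inactive
F = F_att + ΣF_rep = (-7.5666,2.2633)
p' = p + 1/20·F = (6.6217,4.1132)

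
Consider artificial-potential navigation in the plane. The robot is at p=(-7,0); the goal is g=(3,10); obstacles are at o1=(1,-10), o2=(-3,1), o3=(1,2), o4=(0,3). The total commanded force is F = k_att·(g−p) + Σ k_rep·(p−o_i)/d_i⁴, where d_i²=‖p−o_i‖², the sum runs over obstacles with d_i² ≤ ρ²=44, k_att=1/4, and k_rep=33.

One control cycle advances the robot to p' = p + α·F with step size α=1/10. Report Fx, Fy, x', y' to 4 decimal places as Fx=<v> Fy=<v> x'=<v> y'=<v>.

F_att = 1/4·(g−p) = 1/4·(10,10) = (2.5000,2.5000)
o1: d²=164 > ρ²=44 → inactive
o2: d²=17 ≤ ρ²=44; F_rep = 33·(-4,-1)/17² = (-0.4567,-0.1142)
o3: d²=68 > ρ²=44 → inactive
o4: d²=58 > ρ²=44 → inactive
F = F_att + ΣF_rep = (2.0433,2.3858)
p' = p + 1/10·F = (-6.7957,0.2386)

Fx=2.0433 Fy=2.3858 x'=-6.7957 y'=0.2386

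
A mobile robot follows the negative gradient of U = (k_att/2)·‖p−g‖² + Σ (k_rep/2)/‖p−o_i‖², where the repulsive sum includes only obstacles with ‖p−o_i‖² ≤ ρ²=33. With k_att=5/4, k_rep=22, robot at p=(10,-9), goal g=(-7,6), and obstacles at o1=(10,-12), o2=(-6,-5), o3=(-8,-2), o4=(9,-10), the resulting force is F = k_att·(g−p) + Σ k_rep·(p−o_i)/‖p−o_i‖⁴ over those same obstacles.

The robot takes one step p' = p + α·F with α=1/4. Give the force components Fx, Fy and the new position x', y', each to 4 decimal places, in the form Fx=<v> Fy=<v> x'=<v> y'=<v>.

Fx=-15.7500 Fy=25.0648 x'=6.0625 y'=-2.7338

F_att = 5/4·(g−p) = 5/4·(-17,15) = (-21.2500,18.7500)
o1: d²=9 ≤ ρ²=33; F_rep = 22·(0,3)/9² = (0.0000,0.8148)
o2: d²=272 > ρ²=33 → inactive
o3: d²=373 > ρ²=33 → inactive
o4: d²=2 ≤ ρ²=33; F_rep = 22·(1,1)/2² = (5.5000,5.5000)
F = F_att + ΣF_rep = (-15.7500,25.0648)
p' = p + 1/4·F = (6.0625,-2.7338)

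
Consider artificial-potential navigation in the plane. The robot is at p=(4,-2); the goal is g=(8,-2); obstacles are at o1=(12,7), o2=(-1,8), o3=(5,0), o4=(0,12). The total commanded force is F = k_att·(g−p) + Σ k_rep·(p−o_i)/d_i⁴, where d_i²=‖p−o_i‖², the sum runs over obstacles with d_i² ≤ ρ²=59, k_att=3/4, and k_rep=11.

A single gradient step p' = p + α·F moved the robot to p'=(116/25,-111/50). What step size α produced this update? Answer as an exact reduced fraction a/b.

α = 1/4

F_att = 3/4·(g−p) = 3/4·(4,0) = (3.0000,0.0000)
o1: d²=145 > ρ²=59 → inactive
o2: d²=125 > ρ²=59 → inactive
o3: d²=5 ≤ ρ²=59; F_rep = 11·(-1,-2)/5² = (-0.4400,-0.8800)
o4: d²=212 > ρ²=59 → inactive
F = F_att + ΣF_rep = (2.5600,-0.8800)
Δp = p'−p = (0.6400,-0.2200); α = Δx/Fx = (16/25) / (64/25) = 1/4
check: Δy/Fy = (-11/50) / (-22/25) = 1/4 ✓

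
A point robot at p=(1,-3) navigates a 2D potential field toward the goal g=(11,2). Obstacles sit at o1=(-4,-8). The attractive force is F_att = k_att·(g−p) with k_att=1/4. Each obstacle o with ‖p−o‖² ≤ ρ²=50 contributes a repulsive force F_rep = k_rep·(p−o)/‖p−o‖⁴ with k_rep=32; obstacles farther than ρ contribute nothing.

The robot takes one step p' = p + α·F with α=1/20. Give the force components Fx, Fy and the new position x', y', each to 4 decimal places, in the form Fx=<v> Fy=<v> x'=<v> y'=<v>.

F_att = 1/4·(g−p) = 1/4·(10,5) = (2.5000,1.2500)
o1: d²=50 ≤ ρ²=50; F_rep = 32·(5,5)/50² = (0.0640,0.0640)
F = F_att + ΣF_rep = (2.5640,1.3140)
p' = p + 1/20·F = (1.1282,-2.9343)

Fx=2.5640 Fy=1.3140 x'=1.1282 y'=-2.9343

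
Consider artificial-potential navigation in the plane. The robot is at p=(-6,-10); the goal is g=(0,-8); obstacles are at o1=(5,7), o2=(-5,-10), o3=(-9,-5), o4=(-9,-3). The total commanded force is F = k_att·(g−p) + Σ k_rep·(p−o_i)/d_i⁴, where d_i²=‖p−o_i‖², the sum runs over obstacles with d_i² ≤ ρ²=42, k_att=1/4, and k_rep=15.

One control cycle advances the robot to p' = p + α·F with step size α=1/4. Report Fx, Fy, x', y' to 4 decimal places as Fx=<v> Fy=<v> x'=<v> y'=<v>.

F_att = 1/4·(g−p) = 1/4·(6,2) = (1.5000,0.5000)
o1: d²=410 > ρ²=42 → inactive
o2: d²=1 ≤ ρ²=42; F_rep = 15·(-1,0)/1² = (-15.0000,0.0000)
o3: d²=34 ≤ ρ²=42; F_rep = 15·(3,-5)/34² = (0.0389,-0.0649)
o4: d²=58 > ρ²=42 → inactive
F = F_att + ΣF_rep = (-13.4611,0.4351)
p' = p + 1/4·F = (-9.3653,-9.8912)

Fx=-13.4611 Fy=0.4351 x'=-9.3653 y'=-9.8912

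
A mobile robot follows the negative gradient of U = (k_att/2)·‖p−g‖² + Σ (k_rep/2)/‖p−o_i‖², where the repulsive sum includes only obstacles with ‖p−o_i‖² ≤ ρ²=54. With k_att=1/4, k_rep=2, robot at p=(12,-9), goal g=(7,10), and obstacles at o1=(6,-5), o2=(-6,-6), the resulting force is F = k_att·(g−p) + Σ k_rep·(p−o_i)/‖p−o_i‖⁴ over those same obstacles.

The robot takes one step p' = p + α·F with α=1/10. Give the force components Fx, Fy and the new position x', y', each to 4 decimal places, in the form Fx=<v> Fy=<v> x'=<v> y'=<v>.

Fx=-1.2456 Fy=4.7470 x'=11.8754 y'=-8.5253

F_att = 1/4·(g−p) = 1/4·(-5,19) = (-1.2500,4.7500)
o1: d²=52 ≤ ρ²=54; F_rep = 2·(6,-4)/52² = (0.0044,-0.0030)
o2: d²=333 > ρ²=54 → inactive
F = F_att + ΣF_rep = (-1.2456,4.7470)
p' = p + 1/10·F = (11.8754,-8.5253)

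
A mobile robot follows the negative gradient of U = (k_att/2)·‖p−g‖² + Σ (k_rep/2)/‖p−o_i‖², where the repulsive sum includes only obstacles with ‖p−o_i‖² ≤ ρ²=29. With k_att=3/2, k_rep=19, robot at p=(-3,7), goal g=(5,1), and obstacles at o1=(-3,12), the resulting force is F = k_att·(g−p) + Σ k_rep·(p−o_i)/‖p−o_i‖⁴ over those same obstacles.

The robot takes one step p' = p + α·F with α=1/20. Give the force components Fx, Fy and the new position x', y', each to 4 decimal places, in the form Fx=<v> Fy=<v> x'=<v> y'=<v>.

Fx=12.0000 Fy=-9.1520 x'=-2.4000 y'=6.5424

F_att = 3/2·(g−p) = 3/2·(8,-6) = (12.0000,-9.0000)
o1: d²=25 ≤ ρ²=29; F_rep = 19·(0,-5)/25² = (0.0000,-0.1520)
F = F_att + ΣF_rep = (12.0000,-9.1520)
p' = p + 1/20·F = (-2.4000,6.5424)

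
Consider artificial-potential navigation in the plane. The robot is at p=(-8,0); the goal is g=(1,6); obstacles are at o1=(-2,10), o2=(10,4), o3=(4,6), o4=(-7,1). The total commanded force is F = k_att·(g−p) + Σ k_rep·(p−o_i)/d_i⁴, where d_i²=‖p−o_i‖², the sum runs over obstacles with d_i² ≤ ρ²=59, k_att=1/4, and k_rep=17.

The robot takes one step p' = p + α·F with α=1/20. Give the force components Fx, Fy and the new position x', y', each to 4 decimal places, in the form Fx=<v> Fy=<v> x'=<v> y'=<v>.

F_att = 1/4·(g−p) = 1/4·(9,6) = (2.2500,1.5000)
o1: d²=136 > ρ²=59 → inactive
o2: d²=340 > ρ²=59 → inactive
o3: d²=180 > ρ²=59 → inactive
o4: d²=2 ≤ ρ²=59; F_rep = 17·(-1,-1)/2² = (-4.2500,-4.2500)
F = F_att + ΣF_rep = (-2.0000,-2.7500)
p' = p + 1/20·F = (-8.1000,-0.1375)

Fx=-2.0000 Fy=-2.7500 x'=-8.1000 y'=-0.1375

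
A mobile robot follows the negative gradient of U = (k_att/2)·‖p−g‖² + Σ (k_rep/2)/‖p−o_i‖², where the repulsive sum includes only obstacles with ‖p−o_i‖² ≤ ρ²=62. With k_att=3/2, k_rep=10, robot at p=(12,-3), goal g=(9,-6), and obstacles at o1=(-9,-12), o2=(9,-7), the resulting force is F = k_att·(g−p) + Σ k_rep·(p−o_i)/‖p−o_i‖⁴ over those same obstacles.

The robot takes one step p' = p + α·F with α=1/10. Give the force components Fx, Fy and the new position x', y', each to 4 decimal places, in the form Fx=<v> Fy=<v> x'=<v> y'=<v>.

F_att = 3/2·(g−p) = 3/2·(-3,-3) = (-4.5000,-4.5000)
o1: d²=522 > ρ²=62 → inactive
o2: d²=25 ≤ ρ²=62; F_rep = 10·(3,4)/25² = (0.0480,0.0640)
F = F_att + ΣF_rep = (-4.4520,-4.4360)
p' = p + 1/10·F = (11.5548,-3.4436)

Fx=-4.4520 Fy=-4.4360 x'=11.5548 y'=-3.4436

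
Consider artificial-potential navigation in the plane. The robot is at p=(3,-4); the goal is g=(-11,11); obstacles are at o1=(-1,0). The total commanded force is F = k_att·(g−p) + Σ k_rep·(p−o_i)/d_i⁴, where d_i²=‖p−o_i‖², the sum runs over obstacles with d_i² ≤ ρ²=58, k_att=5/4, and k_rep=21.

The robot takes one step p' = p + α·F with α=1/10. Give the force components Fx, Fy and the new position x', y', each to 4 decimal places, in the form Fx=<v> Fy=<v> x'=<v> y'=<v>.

Fx=-17.4180 Fy=18.6680 x'=1.2582 y'=-2.1332

F_att = 5/4·(g−p) = 5/4·(-14,15) = (-17.5000,18.7500)
o1: d²=32 ≤ ρ²=58; F_rep = 21·(4,-4)/32² = (0.0820,-0.0820)
F = F_att + ΣF_rep = (-17.4180,18.6680)
p' = p + 1/10·F = (1.2582,-2.1332)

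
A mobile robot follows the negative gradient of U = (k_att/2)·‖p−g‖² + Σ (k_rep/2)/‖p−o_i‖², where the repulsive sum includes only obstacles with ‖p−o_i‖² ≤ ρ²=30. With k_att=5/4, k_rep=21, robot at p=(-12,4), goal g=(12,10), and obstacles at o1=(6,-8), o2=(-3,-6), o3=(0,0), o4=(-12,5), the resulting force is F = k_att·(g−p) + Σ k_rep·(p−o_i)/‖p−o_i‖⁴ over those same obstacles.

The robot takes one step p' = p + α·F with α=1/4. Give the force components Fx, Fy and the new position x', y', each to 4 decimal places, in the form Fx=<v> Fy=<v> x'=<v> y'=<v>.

F_att = 5/4·(g−p) = 5/4·(24,6) = (30.0000,7.5000)
o1: d²=468 > ρ²=30 → inactive
o2: d²=181 > ρ²=30 → inactive
o3: d²=160 > ρ²=30 → inactive
o4: d²=1 ≤ ρ²=30; F_rep = 21·(0,-1)/1² = (0.0000,-21.0000)
F = F_att + ΣF_rep = (30.0000,-13.5000)
p' = p + 1/4·F = (-4.5000,0.6250)

Fx=30.0000 Fy=-13.5000 x'=-4.5000 y'=0.6250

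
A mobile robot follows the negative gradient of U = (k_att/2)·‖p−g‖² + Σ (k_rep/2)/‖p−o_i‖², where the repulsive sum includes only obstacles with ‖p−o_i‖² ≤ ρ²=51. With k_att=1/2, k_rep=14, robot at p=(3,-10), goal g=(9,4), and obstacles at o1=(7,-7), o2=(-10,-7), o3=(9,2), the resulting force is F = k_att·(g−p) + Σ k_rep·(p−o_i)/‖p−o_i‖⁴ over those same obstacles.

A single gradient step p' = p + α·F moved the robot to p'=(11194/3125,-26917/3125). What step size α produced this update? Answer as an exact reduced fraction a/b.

α = 1/5

F_att = 1/2·(g−p) = 1/2·(6,14) = (3.0000,7.0000)
o1: d²=25 ≤ ρ²=51; F_rep = 14·(-4,-3)/25² = (-0.0896,-0.0672)
o2: d²=178 > ρ²=51 → inactive
o3: d²=180 > ρ²=51 → inactive
F = F_att + ΣF_rep = (2.9104,6.9328)
Δp = p'−p = (0.5821,1.3866); α = Δx/Fx = (1819/3125) / (1819/625) = 1/5
check: Δy/Fy = (4333/3125) / (4333/625) = 1/5 ✓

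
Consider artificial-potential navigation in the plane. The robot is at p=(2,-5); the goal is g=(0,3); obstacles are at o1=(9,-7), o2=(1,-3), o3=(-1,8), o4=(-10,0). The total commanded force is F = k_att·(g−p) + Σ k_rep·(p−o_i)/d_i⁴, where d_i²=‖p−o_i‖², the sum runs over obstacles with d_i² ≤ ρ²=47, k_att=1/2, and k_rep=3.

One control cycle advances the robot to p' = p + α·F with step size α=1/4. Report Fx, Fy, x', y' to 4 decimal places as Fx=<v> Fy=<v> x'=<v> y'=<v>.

F_att = 1/2·(g−p) = 1/2·(-2,8) = (-1.0000,4.0000)
o1: d²=53 > ρ²=47 → inactive
o2: d²=5 ≤ ρ²=47; F_rep = 3·(1,-2)/5² = (0.1200,-0.2400)
o3: d²=178 > ρ²=47 → inactive
o4: d²=169 > ρ²=47 → inactive
F = F_att + ΣF_rep = (-0.8800,3.7600)
p' = p + 1/4·F = (1.7800,-4.0600)

Fx=-0.8800 Fy=3.7600 x'=1.7800 y'=-4.0600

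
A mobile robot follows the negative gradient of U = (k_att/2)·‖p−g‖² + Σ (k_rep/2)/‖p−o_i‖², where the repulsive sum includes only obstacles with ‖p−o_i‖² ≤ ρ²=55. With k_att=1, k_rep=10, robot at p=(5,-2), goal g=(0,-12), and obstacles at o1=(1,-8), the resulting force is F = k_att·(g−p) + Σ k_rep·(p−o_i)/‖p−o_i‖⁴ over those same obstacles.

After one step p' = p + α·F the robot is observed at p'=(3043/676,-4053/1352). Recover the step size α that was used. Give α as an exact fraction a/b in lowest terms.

α = 1/10

F_att = 1·(g−p) = 1·(-5,-10) = (-5.0000,-10.0000)
o1: d²=52 ≤ ρ²=55; F_rep = 10·(4,6)/52² = (0.0148,0.0222)
F = F_att + ΣF_rep = (-4.9852,-9.9778)
Δp = p'−p = (-0.4985,-0.9978); α = Δx/Fx = (-337/676) / (-1685/338) = 1/10
check: Δy/Fy = (-1349/1352) / (-6745/676) = 1/10 ✓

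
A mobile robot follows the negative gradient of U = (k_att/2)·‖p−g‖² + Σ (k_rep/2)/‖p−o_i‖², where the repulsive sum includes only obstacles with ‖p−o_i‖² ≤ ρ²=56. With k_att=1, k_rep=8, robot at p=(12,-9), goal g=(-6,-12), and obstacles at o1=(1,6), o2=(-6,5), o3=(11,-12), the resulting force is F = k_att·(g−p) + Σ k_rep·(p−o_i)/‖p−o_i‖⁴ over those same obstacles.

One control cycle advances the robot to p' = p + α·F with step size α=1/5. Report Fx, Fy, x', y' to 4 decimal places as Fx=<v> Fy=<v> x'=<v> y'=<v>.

Fx=-17.9200 Fy=-2.7600 x'=8.4160 y'=-9.5520

F_att = 1·(g−p) = 1·(-18,-3) = (-18.0000,-3.0000)
o1: d²=346 > ρ²=56 → inactive
o2: d²=520 > ρ²=56 → inactive
o3: d²=10 ≤ ρ²=56; F_rep = 8·(1,3)/10² = (0.0800,0.2400)
F = F_att + ΣF_rep = (-17.9200,-2.7600)
p' = p + 1/5·F = (8.4160,-9.5520)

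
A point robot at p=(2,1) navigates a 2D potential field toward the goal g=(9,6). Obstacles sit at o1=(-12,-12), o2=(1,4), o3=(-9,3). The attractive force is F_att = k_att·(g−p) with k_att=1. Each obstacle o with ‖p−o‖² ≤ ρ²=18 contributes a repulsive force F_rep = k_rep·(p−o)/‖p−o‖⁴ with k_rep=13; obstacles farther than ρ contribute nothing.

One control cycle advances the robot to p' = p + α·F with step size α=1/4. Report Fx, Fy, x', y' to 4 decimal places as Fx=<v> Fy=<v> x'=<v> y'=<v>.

Fx=7.1300 Fy=4.6100 x'=3.7825 y'=2.1525

F_att = 1·(g−p) = 1·(7,5) = (7.0000,5.0000)
o1: d²=365 > ρ²=18 → inactive
o2: d²=10 ≤ ρ²=18; F_rep = 13·(1,-3)/10² = (0.1300,-0.3900)
o3: d²=125 > ρ²=18 → inactive
F = F_att + ΣF_rep = (7.1300,4.6100)
p' = p + 1/4·F = (3.7825,2.1525)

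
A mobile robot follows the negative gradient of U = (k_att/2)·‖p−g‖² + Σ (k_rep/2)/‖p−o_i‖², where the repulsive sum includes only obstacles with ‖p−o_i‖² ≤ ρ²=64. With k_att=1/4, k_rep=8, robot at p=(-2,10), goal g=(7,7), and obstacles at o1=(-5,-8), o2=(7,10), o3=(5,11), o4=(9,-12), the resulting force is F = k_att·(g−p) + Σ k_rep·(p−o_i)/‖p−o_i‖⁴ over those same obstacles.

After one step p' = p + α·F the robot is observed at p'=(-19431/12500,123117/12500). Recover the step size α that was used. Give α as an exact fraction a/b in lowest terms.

F_att = 1/4·(g−p) = 1/4·(9,-3) = (2.2500,-0.7500)
o1: d²=333 > ρ²=64 → inactive
o2: d²=81 > ρ²=64 → inactive
o3: d²=50 ≤ ρ²=64; F_rep = 8·(-7,-1)/50² = (-0.0224,-0.0032)
o4: d²=605 > ρ²=64 → inactive
F = F_att + ΣF_rep = (2.2276,-0.7532)
Δp = p'−p = (0.4455,-0.1506); α = Δx/Fx = (5569/12500) / (5569/2500) = 1/5
check: Δy/Fy = (-1883/12500) / (-1883/2500) = 1/5 ✓

α = 1/5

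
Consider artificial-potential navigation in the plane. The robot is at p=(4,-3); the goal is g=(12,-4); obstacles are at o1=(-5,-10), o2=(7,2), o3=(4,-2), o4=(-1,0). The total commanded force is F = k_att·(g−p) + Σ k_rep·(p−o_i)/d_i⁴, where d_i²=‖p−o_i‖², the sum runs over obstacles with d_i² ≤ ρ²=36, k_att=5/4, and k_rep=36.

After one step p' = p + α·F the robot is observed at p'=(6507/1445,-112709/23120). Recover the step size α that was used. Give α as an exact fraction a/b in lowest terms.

α = 1/20

F_att = 5/4·(g−p) = 5/4·(8,-1) = (10.0000,-1.2500)
o1: d²=130 > ρ²=36 → inactive
o2: d²=34 ≤ ρ²=36; F_rep = 36·(-3,-5)/34² = (-0.0934,-0.1557)
o3: d²=1 ≤ ρ²=36; F_rep = 36·(0,-1)/1² = (0.0000,-36.0000)
o4: d²=34 ≤ ρ²=36; F_rep = 36·(5,-3)/34² = (0.1557,-0.0934)
F = F_att + ΣF_rep = (10.0623,-37.4991)
Δp = p'−p = (0.5031,-1.8750); α = Δx/Fx = (727/1445) / (2908/289) = 1/20
check: Δy/Fy = (-43349/23120) / (-43349/1156) = 1/20 ✓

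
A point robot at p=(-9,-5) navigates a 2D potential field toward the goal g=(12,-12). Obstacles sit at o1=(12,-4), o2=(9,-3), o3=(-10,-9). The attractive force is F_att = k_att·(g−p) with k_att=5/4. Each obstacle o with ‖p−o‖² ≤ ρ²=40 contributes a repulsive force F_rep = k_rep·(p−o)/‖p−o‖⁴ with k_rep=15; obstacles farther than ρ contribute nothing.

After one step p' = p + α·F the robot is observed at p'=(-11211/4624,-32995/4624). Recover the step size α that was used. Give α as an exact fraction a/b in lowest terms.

α = 1/4

F_att = 5/4·(g−p) = 5/4·(21,-7) = (26.2500,-8.7500)
o1: d²=442 > ρ²=40 → inactive
o2: d²=328 > ρ²=40 → inactive
o3: d²=17 ≤ ρ²=40; F_rep = 15·(1,4)/17² = (0.0519,0.2076)
F = F_att + ΣF_rep = (26.3019,-8.5424)
Δp = p'−p = (6.5755,-2.1356); α = Δx/Fx = (30405/4624) / (30405/1156) = 1/4
check: Δy/Fy = (-9875/4624) / (-9875/1156) = 1/4 ✓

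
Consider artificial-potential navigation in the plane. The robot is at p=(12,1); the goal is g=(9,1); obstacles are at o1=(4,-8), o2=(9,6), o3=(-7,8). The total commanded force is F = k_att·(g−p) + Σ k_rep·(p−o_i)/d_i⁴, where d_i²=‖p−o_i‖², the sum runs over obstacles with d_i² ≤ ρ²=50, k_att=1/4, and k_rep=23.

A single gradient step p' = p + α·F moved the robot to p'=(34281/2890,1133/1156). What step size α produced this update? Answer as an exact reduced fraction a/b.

F_att = 1/4·(g−p) = 1/4·(-3,0) = (-0.7500,0.0000)
o1: d²=145 > ρ²=50 → inactive
o2: d²=34 ≤ ρ²=50; F_rep = 23·(3,-5)/34² = (0.0597,-0.0995)
o3: d²=410 > ρ²=50 → inactive
F = F_att + ΣF_rep = (-0.6903,-0.0995)
Δp = p'−p = (-0.1381,-0.0199); α = Δx/Fx = (-399/2890) / (-399/578) = 1/5
check: Δy/Fy = (-23/1156) / (-115/1156) = 1/5 ✓

α = 1/5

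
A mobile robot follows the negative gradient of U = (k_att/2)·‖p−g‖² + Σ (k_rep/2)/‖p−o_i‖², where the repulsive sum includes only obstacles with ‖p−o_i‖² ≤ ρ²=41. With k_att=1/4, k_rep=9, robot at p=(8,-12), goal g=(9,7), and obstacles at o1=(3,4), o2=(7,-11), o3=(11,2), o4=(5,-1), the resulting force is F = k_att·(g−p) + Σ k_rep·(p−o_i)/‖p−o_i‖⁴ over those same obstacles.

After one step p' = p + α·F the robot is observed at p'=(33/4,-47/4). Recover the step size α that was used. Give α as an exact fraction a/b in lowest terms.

F_att = 1/4·(g−p) = 1/4·(1,19) = (0.2500,4.7500)
o1: d²=281 > ρ²=41 → inactive
o2: d²=2 ≤ ρ²=41; F_rep = 9·(1,-1)/2² = (2.2500,-2.2500)
o3: d²=205 > ρ²=41 → inactive
o4: d²=130 > ρ²=41 → inactive
F = F_att + ΣF_rep = (2.5000,2.5000)
Δp = p'−p = (0.2500,0.2500); α = Δx/Fx = (1/4) / (5/2) = 1/10
check: Δy/Fy = (1/4) / (5/2) = 1/10 ✓

α = 1/10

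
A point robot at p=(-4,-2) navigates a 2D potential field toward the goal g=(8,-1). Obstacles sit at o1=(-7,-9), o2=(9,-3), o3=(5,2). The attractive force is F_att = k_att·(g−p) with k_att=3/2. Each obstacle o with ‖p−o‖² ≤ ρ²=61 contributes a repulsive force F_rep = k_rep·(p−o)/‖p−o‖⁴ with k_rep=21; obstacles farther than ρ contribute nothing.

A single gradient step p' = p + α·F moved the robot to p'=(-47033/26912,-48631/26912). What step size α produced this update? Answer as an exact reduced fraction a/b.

α = 1/8

F_att = 3/2·(g−p) = 3/2·(12,1) = (18.0000,1.5000)
o1: d²=58 ≤ ρ²=61; F_rep = 21·(3,7)/58² = (0.0187,0.0437)
o2: d²=170 > ρ²=61 → inactive
o3: d²=97 > ρ²=61 → inactive
F = F_att + ΣF_rep = (18.0187,1.5437)
Δp = p'−p = (2.2523,0.1930); α = Δx/Fx = (60615/26912) / (60615/3364) = 1/8
check: Δy/Fy = (5193/26912) / (5193/3364) = 1/8 ✓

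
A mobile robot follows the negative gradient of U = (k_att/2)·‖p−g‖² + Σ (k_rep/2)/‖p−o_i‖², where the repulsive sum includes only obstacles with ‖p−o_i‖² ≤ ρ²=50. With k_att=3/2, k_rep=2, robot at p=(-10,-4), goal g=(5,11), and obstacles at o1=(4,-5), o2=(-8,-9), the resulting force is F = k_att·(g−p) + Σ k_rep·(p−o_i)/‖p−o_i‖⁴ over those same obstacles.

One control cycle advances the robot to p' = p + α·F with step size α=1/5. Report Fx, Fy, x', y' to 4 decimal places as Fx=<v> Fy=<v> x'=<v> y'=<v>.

F_att = 3/2·(g−p) = 3/2·(15,15) = (22.5000,22.5000)
o1: d²=197 > ρ²=50 → inactive
o2: d²=29 ≤ ρ²=50; F_rep = 2·(-2,5)/29² = (-0.0048,0.0119)
F = F_att + ΣF_rep = (22.4952,22.5119)
p' = p + 1/5·F = (-5.5010,0.5024)

Fx=22.4952 Fy=22.5119 x'=-5.5010 y'=0.5024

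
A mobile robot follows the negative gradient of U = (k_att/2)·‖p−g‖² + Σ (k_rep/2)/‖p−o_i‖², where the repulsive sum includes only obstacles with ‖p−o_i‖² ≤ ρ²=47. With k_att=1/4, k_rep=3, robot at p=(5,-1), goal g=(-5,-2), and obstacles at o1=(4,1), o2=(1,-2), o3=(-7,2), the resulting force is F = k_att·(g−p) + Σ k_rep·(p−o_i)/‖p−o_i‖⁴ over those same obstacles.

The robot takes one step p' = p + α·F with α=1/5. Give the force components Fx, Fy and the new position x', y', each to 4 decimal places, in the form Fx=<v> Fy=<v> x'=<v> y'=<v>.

F_att = 1/4·(g−p) = 1/4·(-10,-1) = (-2.5000,-0.2500)
o1: d²=5 ≤ ρ²=47; F_rep = 3·(1,-2)/5² = (0.1200,-0.2400)
o2: d²=17 ≤ ρ²=47; F_rep = 3·(4,1)/17² = (0.0415,0.0104)
o3: d²=153 > ρ²=47 → inactive
F = F_att + ΣF_rep = (-2.3385,-0.4796)
p' = p + 1/5·F = (4.5323,-1.0959)

Fx=-2.3385 Fy=-0.4796 x'=4.5323 y'=-1.0959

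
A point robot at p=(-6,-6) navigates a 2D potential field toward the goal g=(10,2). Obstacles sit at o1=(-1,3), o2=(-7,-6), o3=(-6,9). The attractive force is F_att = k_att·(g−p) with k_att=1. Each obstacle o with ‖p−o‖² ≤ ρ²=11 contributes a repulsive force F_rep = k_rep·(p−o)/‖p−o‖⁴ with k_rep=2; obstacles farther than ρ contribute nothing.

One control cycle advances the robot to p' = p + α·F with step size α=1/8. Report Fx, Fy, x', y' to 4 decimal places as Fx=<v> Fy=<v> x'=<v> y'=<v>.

F_att = 1·(g−p) = 1·(16,8) = (16.0000,8.0000)
o1: d²=106 > ρ²=11 → inactive
o2: d²=1 ≤ ρ²=11; F_rep = 2·(1,0)/1² = (2.0000,0.0000)
o3: d²=225 > ρ²=11 → inactive
F = F_att + ΣF_rep = (18.0000,8.0000)
p' = p + 1/8·F = (-3.7500,-5.0000)

Fx=18.0000 Fy=8.0000 x'=-3.7500 y'=-5.0000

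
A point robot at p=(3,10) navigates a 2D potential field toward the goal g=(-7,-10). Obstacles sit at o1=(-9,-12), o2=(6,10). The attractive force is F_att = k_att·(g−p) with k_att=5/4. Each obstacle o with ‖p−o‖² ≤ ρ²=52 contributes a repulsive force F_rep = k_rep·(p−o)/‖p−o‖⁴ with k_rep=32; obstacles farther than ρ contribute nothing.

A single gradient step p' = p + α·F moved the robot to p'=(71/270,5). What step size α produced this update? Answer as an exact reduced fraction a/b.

α = 1/5

F_att = 5/4·(g−p) = 5/4·(-10,-20) = (-12.5000,-25.0000)
o1: d²=628 > ρ²=52 → inactive
o2: d²=9 ≤ ρ²=52; F_rep = 32·(-3,0)/9² = (-1.1852,0.0000)
F = F_att + ΣF_rep = (-13.6852,-25.0000)
Δp = p'−p = (-2.7370,-5.0000); α = Δx/Fx = (-739/270) / (-739/54) = 1/5
check: Δy/Fy = (-5) / (-25) = 1/5 ✓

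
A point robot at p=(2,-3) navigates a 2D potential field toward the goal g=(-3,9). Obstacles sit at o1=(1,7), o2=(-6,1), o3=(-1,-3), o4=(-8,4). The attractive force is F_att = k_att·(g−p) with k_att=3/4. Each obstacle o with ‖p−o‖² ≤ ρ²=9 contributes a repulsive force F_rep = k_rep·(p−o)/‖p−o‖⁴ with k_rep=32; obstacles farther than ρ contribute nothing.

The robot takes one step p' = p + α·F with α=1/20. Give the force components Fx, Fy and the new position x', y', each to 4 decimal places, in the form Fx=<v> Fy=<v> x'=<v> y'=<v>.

F_att = 3/4·(g−p) = 3/4·(-5,12) = (-3.7500,9.0000)
o1: d²=101 > ρ²=9 → inactive
o2: d²=80 > ρ²=9 → inactive
o3: d²=9 ≤ ρ²=9; F_rep = 32·(3,0)/9² = (1.1852,0.0000)
o4: d²=149 > ρ²=9 → inactive
F = F_att + ΣF_rep = (-2.5648,9.0000)
p' = p + 1/20·F = (1.8718,-2.5500)

Fx=-2.5648 Fy=9.0000 x'=1.8718 y'=-2.5500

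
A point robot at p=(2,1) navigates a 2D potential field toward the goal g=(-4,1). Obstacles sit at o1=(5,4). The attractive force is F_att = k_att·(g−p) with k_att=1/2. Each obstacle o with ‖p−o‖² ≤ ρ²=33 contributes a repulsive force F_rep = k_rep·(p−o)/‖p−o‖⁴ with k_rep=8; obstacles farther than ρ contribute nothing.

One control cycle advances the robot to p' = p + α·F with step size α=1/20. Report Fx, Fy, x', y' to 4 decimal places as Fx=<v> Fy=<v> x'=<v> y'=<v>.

Fx=-3.0741 Fy=-0.0741 x'=1.8463 y'=0.9963

F_att = 1/2·(g−p) = 1/2·(-6,0) = (-3.0000,0.0000)
o1: d²=18 ≤ ρ²=33; F_rep = 8·(-3,-3)/18² = (-0.0741,-0.0741)
F = F_att + ΣF_rep = (-3.0741,-0.0741)
p' = p + 1/20·F = (1.8463,0.9963)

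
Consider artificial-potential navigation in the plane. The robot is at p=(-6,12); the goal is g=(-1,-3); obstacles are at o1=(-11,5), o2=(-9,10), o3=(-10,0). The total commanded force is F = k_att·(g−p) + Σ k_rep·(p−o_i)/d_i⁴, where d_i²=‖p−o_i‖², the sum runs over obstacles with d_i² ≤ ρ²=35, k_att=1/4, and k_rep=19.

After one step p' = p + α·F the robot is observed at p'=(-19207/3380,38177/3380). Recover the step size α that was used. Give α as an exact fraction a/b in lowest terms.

F_att = 1/4·(g−p) = 1/4·(5,-15) = (1.2500,-3.7500)
o1: d²=74 > ρ²=35 → inactive
o2: d²=13 ≤ ρ²=35; F_rep = 19·(3,2)/13² = (0.3373,0.2249)
o3: d²=160 > ρ²=35 → inactive
F = F_att + ΣF_rep = (1.5873,-3.5251)
Δp = p'−p = (0.3175,-0.7050); α = Δx/Fx = (1073/3380) / (1073/676) = 1/5
check: Δy/Fy = (-2383/3380) / (-2383/676) = 1/5 ✓

α = 1/5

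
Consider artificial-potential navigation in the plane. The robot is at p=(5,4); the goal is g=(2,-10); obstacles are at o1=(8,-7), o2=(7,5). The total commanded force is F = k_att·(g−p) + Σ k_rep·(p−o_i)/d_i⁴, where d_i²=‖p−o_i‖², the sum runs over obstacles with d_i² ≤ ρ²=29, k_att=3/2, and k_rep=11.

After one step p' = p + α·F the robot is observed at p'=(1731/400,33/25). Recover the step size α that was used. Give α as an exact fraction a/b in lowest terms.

F_att = 3/2·(g−p) = 3/2·(-3,-14) = (-4.5000,-21.0000)
o1: d²=130 > ρ²=29 → inactive
o2: d²=5 ≤ ρ²=29; F_rep = 11·(-2,-1)/5² = (-0.8800,-0.4400)
F = F_att + ΣF_rep = (-5.3800,-21.4400)
Δp = p'−p = (-0.6725,-2.6800); α = Δx/Fx = (-269/400) / (-269/50) = 1/8
check: Δy/Fy = (-67/25) / (-536/25) = 1/8 ✓

α = 1/8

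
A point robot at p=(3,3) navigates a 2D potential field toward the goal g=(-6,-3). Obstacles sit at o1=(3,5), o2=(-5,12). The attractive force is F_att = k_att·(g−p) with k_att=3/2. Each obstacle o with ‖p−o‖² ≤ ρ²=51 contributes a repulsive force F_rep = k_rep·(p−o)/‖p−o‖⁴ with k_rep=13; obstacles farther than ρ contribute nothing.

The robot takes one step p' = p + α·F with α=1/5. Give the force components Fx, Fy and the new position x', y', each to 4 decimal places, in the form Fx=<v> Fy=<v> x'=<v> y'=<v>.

F_att = 3/2·(g−p) = 3/2·(-9,-6) = (-13.5000,-9.0000)
o1: d²=4 ≤ ρ²=51; F_rep = 13·(0,-2)/4² = (0.0000,-1.6250)
o2: d²=145 > ρ²=51 → inactive
F = F_att + ΣF_rep = (-13.5000,-10.6250)
p' = p + 1/5·F = (0.3000,0.8750)

Fx=-13.5000 Fy=-10.6250 x'=0.3000 y'=0.8750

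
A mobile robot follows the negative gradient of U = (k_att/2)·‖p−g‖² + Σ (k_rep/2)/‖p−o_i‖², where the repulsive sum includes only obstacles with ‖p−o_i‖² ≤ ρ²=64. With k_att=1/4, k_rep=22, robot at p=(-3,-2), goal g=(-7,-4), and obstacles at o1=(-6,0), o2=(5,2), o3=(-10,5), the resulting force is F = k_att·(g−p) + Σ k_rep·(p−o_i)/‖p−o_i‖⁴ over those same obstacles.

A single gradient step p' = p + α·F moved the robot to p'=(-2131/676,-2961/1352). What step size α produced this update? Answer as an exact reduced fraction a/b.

F_att = 1/4·(g−p) = 1/4·(-4,-2) = (-1.0000,-0.5000)
o1: d²=13 ≤ ρ²=64; F_rep = 22·(3,-2)/13² = (0.3905,-0.2604)
o2: d²=80 > ρ²=64 → inactive
o3: d²=98 > ρ²=64 → inactive
F = F_att + ΣF_rep = (-0.6095,-0.7604)
Δp = p'−p = (-0.1524,-0.1901); α = Δx/Fx = (-103/676) / (-103/169) = 1/4
check: Δy/Fy = (-257/1352) / (-257/338) = 1/4 ✓

α = 1/4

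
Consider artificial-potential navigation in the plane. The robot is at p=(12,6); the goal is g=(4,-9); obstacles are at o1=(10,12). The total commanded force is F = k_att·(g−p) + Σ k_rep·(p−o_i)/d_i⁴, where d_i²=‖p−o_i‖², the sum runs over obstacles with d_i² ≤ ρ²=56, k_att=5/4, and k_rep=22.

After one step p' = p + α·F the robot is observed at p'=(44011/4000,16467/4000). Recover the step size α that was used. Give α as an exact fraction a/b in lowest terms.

α = 1/10

F_att = 5/4·(g−p) = 5/4·(-8,-15) = (-10.0000,-18.7500)
o1: d²=40 ≤ ρ²=56; F_rep = 22·(2,-6)/40² = (0.0275,-0.0825)
F = F_att + ΣF_rep = (-9.9725,-18.8325)
Δp = p'−p = (-0.9972,-1.8833); α = Δx/Fx = (-3989/4000) / (-3989/400) = 1/10
check: Δy/Fy = (-7533/4000) / (-7533/400) = 1/10 ✓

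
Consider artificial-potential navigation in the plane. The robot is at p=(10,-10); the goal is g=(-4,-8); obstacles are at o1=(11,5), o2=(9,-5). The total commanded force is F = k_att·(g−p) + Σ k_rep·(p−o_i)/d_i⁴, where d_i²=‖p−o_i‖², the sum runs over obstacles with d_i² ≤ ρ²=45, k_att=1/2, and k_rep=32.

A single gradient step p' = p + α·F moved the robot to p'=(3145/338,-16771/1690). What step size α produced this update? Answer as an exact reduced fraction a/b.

α = 1/10

F_att = 1/2·(g−p) = 1/2·(-14,2) = (-7.0000,1.0000)
o1: d²=226 > ρ²=45 → inactive
o2: d²=26 ≤ ρ²=45; F_rep = 32·(1,-5)/26² = (0.0473,-0.2367)
F = F_att + ΣF_rep = (-6.9527,0.7633)
Δp = p'−p = (-0.6953,0.0763); α = Δx/Fx = (-235/338) / (-1175/169) = 1/10
check: Δy/Fy = (129/1690) / (129/169) = 1/10 ✓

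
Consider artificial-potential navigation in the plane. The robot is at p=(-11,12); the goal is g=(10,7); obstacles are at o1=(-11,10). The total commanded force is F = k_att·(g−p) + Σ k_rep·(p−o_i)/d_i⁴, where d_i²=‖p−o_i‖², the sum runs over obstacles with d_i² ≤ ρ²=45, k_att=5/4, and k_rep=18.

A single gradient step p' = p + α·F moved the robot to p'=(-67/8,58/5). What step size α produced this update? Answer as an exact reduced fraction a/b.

α = 1/10

F_att = 5/4·(g−p) = 5/4·(21,-5) = (26.2500,-6.2500)
o1: d²=4 ≤ ρ²=45; F_rep = 18·(0,2)/4² = (0.0000,2.2500)
F = F_att + ΣF_rep = (26.2500,-4.0000)
Δp = p'−p = (2.6250,-0.4000); α = Δx/Fx = (21/8) / (105/4) = 1/10
check: Δy/Fy = (-2/5) / (-4) = 1/10 ✓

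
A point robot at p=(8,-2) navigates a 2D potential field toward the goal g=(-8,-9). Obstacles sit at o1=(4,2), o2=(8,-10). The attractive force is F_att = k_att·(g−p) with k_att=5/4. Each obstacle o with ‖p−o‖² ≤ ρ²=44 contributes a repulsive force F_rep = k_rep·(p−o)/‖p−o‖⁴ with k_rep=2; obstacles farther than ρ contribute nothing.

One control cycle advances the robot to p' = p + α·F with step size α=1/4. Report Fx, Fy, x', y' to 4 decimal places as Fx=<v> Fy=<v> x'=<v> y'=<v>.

F_att = 5/4·(g−p) = 5/4·(-16,-7) = (-20.0000,-8.7500)
o1: d²=32 ≤ ρ²=44; F_rep = 2·(4,-4)/32² = (0.0078,-0.0078)
o2: d²=64 > ρ²=44 → inactive
F = F_att + ΣF_rep = (-19.9922,-8.7578)
p' = p + 1/4·F = (3.0020,-4.1895)

Fx=-19.9922 Fy=-8.7578 x'=3.0020 y'=-4.1895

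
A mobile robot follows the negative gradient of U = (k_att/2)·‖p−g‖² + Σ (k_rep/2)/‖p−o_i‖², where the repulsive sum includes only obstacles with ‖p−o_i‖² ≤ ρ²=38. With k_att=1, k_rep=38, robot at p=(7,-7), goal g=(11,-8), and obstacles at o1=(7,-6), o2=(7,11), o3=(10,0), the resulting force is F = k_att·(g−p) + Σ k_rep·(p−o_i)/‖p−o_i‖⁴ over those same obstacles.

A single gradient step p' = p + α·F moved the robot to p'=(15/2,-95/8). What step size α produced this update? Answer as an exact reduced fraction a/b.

α = 1/8

F_att = 1·(g−p) = 1·(4,-1) = (4.0000,-1.0000)
o1: d²=1 ≤ ρ²=38; F_rep = 38·(0,-1)/1² = (0.0000,-38.0000)
o2: d²=324 > ρ²=38 → inactive
o3: d²=58 > ρ²=38 → inactive
F = F_att + ΣF_rep = (4.0000,-39.0000)
Δp = p'−p = (0.5000,-4.8750); α = Δx/Fx = (1/2) / (4) = 1/8
check: Δy/Fy = (-39/8) / (-39) = 1/8 ✓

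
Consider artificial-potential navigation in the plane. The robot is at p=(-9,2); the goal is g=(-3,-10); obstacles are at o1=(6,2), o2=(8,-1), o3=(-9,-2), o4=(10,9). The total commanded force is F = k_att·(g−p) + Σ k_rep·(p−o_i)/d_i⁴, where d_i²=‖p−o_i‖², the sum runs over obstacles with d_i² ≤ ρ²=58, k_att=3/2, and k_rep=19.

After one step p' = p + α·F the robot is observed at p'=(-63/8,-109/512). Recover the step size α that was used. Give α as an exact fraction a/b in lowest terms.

α = 1/8

F_att = 3/2·(g−p) = 3/2·(6,-12) = (9.0000,-18.0000)
o1: d²=225 > ρ²=58 → inactive
o2: d²=298 > ρ²=58 → inactive
o3: d²=16 ≤ ρ²=58; F_rep = 19·(0,4)/16² = (0.0000,0.2969)
o4: d²=410 > ρ²=58 → inactive
F = F_att + ΣF_rep = (9.0000,-17.7031)
Δp = p'−p = (1.1250,-2.2129); α = Δx/Fx = (9/8) / (9) = 1/8
check: Δy/Fy = (-1133/512) / (-1133/64) = 1/8 ✓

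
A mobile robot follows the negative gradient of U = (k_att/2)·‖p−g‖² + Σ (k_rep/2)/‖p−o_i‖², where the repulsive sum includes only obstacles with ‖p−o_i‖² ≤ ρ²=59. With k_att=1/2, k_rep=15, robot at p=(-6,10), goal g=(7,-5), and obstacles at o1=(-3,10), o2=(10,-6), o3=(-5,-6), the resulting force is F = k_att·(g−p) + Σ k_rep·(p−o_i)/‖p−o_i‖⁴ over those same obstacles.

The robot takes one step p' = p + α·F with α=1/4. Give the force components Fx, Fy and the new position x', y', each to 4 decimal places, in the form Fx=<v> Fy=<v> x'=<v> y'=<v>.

Fx=5.9444 Fy=-7.5000 x'=-4.5139 y'=8.1250

F_att = 1/2·(g−p) = 1/2·(13,-15) = (6.5000,-7.5000)
o1: d²=9 ≤ ρ²=59; F_rep = 15·(-3,0)/9² = (-0.5556,0.0000)
o2: d²=512 > ρ²=59 → inactive
o3: d²=257 > ρ²=59 → inactive
F = F_att + ΣF_rep = (5.9444,-7.5000)
p' = p + 1/4·F = (-4.5139,8.1250)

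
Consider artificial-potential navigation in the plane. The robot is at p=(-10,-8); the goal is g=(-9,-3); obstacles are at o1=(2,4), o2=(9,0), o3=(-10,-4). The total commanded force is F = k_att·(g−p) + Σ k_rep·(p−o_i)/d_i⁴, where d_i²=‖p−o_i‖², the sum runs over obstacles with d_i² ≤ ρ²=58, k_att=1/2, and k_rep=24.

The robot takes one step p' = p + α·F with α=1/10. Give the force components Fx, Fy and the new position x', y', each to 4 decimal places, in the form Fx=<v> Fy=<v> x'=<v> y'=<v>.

Fx=0.5000 Fy=2.1250 x'=-9.9500 y'=-7.7875

F_att = 1/2·(g−p) = 1/2·(1,5) = (0.5000,2.5000)
o1: d²=288 > ρ²=58 → inactive
o2: d²=425 > ρ²=58 → inactive
o3: d²=16 ≤ ρ²=58; F_rep = 24·(0,-4)/16² = (0.0000,-0.3750)
F = F_att + ΣF_rep = (0.5000,2.1250)
p' = p + 1/10·F = (-9.9500,-7.7875)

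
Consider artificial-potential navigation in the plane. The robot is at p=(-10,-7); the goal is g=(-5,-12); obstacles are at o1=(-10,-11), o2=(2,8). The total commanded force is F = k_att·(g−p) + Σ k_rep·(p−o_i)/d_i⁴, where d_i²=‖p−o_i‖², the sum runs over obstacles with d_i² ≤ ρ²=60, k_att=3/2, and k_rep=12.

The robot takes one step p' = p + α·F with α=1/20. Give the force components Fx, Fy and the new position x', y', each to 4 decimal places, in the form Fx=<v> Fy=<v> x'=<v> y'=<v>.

F_att = 3/2·(g−p) = 3/2·(5,-5) = (7.5000,-7.5000)
o1: d²=16 ≤ ρ²=60; F_rep = 12·(0,4)/16² = (0.0000,0.1875)
o2: d²=369 > ρ²=60 → inactive
F = F_att + ΣF_rep = (7.5000,-7.3125)
p' = p + 1/20·F = (-9.6250,-7.3656)

Fx=7.5000 Fy=-7.3125 x'=-9.6250 y'=-7.3656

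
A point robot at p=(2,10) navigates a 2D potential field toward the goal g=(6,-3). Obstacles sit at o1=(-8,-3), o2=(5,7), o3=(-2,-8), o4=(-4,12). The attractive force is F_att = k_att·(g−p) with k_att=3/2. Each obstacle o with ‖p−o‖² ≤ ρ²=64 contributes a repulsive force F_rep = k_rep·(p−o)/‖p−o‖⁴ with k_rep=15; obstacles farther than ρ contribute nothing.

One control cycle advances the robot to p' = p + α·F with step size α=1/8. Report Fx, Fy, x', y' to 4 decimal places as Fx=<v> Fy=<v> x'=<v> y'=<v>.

Fx=5.9174 Fy=-19.3799 x'=2.7397 y'=7.5775

F_att = 3/2·(g−p) = 3/2·(4,-13) = (6.0000,-19.5000)
o1: d²=269 > ρ²=64 → inactive
o2: d²=18 ≤ ρ²=64; F_rep = 15·(-3,3)/18² = (-0.1389,0.1389)
o3: d²=340 > ρ²=64 → inactive
o4: d²=40 ≤ ρ²=64; F_rep = 15·(6,-2)/40² = (0.0563,-0.0187)
F = F_att + ΣF_rep = (5.9174,-19.3799)
p' = p + 1/8·F = (2.7397,7.5775)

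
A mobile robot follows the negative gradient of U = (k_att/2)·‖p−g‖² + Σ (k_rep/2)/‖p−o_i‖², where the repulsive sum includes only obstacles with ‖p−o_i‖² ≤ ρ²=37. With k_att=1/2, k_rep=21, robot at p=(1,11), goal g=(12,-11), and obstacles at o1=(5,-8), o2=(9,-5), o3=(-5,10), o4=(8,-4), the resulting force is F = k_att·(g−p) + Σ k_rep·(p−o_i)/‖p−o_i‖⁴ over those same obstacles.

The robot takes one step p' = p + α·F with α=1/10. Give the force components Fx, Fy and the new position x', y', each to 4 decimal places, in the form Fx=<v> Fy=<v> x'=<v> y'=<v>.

Fx=5.5920 Fy=-10.9847 x'=1.5592 y'=9.9015

F_att = 1/2·(g−p) = 1/2·(11,-22) = (5.5000,-11.0000)
o1: d²=377 > ρ²=37 → inactive
o2: d²=320 > ρ²=37 → inactive
o3: d²=37 ≤ ρ²=37; F_rep = 21·(6,1)/37² = (0.0920,0.0153)
o4: d²=274 > ρ²=37 → inactive
F = F_att + ΣF_rep = (5.5920,-10.9847)
p' = p + 1/10·F = (1.5592,9.9015)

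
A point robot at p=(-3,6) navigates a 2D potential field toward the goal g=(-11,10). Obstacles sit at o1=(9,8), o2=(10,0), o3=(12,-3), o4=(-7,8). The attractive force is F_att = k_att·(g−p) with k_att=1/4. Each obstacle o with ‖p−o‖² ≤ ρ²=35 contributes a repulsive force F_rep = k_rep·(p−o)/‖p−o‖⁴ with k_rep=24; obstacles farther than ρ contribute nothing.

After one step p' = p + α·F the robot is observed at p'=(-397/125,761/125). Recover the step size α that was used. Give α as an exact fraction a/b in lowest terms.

α = 1/10

F_att = 1/4·(g−p) = 1/4·(-8,4) = (-2.0000,1.0000)
o1: d²=148 > ρ²=35 → inactive
o2: d²=205 > ρ²=35 → inactive
o3: d²=306 > ρ²=35 → inactive
o4: d²=20 ≤ ρ²=35; F_rep = 24·(4,-2)/20² = (0.2400,-0.1200)
F = F_att + ΣF_rep = (-1.7600,0.8800)
Δp = p'−p = (-0.1760,0.0880); α = Δx/Fx = (-22/125) / (-44/25) = 1/10
check: Δy/Fy = (11/125) / (22/25) = 1/10 ✓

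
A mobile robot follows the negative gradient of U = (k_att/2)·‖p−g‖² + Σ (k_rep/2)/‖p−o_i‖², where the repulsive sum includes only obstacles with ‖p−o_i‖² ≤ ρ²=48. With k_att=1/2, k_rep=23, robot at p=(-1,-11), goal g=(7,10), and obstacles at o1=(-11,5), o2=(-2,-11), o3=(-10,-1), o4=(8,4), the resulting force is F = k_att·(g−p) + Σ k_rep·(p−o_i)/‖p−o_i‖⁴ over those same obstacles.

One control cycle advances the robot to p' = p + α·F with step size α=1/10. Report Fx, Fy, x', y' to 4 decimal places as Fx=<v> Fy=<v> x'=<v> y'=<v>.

F_att = 1/2·(g−p) = 1/2·(8,21) = (4.0000,10.5000)
o1: d²=356 > ρ²=48 → inactive
o2: d²=1 ≤ ρ²=48; F_rep = 23·(1,0)/1² = (23.0000,0.0000)
o3: d²=181 > ρ²=48 → inactive
o4: d²=306 > ρ²=48 → inactive
F = F_att + ΣF_rep = (27.0000,10.5000)
p' = p + 1/10·F = (1.7000,-9.9500)

Fx=27.0000 Fy=10.5000 x'=1.7000 y'=-9.9500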